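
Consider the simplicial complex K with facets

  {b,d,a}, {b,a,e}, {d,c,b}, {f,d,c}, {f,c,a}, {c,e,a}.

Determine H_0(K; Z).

H_0 = Z.

Take the total order a < b < c < d < e < f on the vertex set. Then K (dimension 2) consists of the simplices:

  0-simplices (6): a, b, c, d, e, f
  1-simplices (12): ab, ac, ad, ae, af, bc, bd, be, cd, ce, cf, df
  2-simplices (6): abd, abe, ace, acf, bcd, cdf

giving chain groups C_0 ≅ Z^6, C_1 ≅ Z^12, C_2 ≅ Z^6.

Boundary ∂_1: C_1 → C_0 maps an edge to its endpoints' difference, ∂[p,q] = q − p.
The resulting 6×12 matrix has rank 5, and its Smith normal form has invariant factors (1,1,1,1,1).

∂_2: C_2 → C_1 maps a triangle to the signed sum of its edges. For instance
  ∂acf = cf − af + ac,
  ∂cdf = df − cf + cd.
The 12×6 boundary matrix has rank 6 and Smith normal form diag(1,1,1,1,1,1).

From H_k ≅ ker(∂_k) / im(∂_{k+1}) we obtain:

  H_0: rank C_0 − rank ∂_1 = 6 − 5 = 1, and the invariant factors of ∂_1 are all 1, so H_0 ≅ Z.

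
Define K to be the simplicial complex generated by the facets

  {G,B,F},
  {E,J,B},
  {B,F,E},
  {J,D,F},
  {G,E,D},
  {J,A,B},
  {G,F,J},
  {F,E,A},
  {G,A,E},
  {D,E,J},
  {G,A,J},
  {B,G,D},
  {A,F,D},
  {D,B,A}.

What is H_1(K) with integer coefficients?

Take the total order A < B < D < E < F < G < J on the vertex set. Then K (dimension 2) consists of the simplices:

  0-simplices (7): A, B, D, E, F, G, J
  1-simplices (21): AB, AD, AE, AF, AG, AJ, BD, BE, BF, BG, BJ, DE, DF, DG, DJ, EF, EG, EJ, FG, FJ, GJ
  2-simplices (14): ABD, ABJ, ADF, AEF, AEG, AGJ, BDG, BEF, BEJ, BFG, DEG, DEJ, DFJ, FGJ

Hence C_0 ≅ Z^7, C_1 ≅ Z^21, C_2 ≅ Z^14.

The boundary map ∂_1: C_1 → C_0 is given by ∂[p,q] = [q] − [p]. For instance
  ∂AB = B − A.
This gives a 7×21 integer matrix of rank 6; reducing to Smith normal form yields diagonal entries (1,1,1,1,1,1).

The boundary map ∂_2: C_2 → C_1 maps a triangle to the signed sum of its edges. For instance
  ∂ADF = DF − AF + AD,
  ∂AGJ = GJ − AJ + AG.
The resulting 21×14 matrix has rank 13, and its Smith normal form has invariant factors (1,1,1,1,1,1,1,1,1,1,1,1,1).

Reading off H_k = ker ∂_k / im ∂_{k+1}:

  H_1: rank ker ∂_1 − rank ∂_2 = (21 − 6) − 13 = 2, and the invariant factors of ∂_2 are all 1, so H_1 = Z^2.

(K is a triangulation of the torus T^2.)

H_1 = Z^2.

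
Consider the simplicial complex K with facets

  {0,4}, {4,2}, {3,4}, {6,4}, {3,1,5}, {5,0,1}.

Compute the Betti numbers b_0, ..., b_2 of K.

b_0 = 1, b_1 = 1, b_2 = 0.

Take the total order 0 < 1 < 2 < 3 < 4 < 5 < 6 on the vertex set. Then K (dimension 2) consists of the simplices:

  0-simplices (7): [0], [1], [2], [3], [4], [5], [6]
  1-simplices (9): [0,1], [0,4], [0,5], [1,3], [1,5], [2,4], [3,4], [3,5], [4,6]
  2-simplices (2): [0,1,5], [1,3,5]

so the chain groups are C_0 ≅ Z^7, C_1 ≅ Z^9, C_2 ≅ Z^2.

∂_1: C_1 → C_0 is given by ∂[p,q] = [q] − [p]. For instance
  ∂[1,5] = [5] − [1].
The resulting 7×9 matrix has rank 6, and its Smith normal form has invariant factors (1,1,1,1,1,1).

∂_2: C_2 → C_1 maps a triangle to the signed sum of its edges. For instance
  ∂[1,3,5] = [3,5] − [1,5] + [1,3],
  ∂[0,1,5] = [1,5] − [0,5] + [0,1].
This gives a 9×2 integer matrix of rank 2; reducing to Smith normal form yields diagonal entries (1,1).

Computing H_k = (kernel of ∂_k) / (image of ∂_{k+1}):

  H_0: rank C_0 − rank ∂_1 = 7 − 6 = 1, and the invariant factors of ∂_1 are all 1, so H_0 = Z.
  H_1: rank ker ∂_1 − rank ∂_2 = (9 − 6) − 2 = 1, and the invariant factors of ∂_2 are all 1, so H_1 = Z.
  H_2: rank ker ∂_2 − rank ∂_3 = (2 − 2) − 0 = 0, and there is no ∂_3, so H_2 = 0.

As a check, the Euler characteristic is 7 − 9 + 2 = 0, which agrees with 1 − 1 + 0 = 0.

Hence the Betti numbers are b_0 = 1, b_1 = 1, b_2 = 0.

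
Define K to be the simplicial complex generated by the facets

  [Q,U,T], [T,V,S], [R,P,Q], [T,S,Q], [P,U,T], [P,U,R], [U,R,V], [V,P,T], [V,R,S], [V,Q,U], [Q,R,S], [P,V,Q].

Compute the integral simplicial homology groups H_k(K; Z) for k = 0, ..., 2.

We work with the vertex ordering P < Q < R < S < T < U < V. The simplices of K, each written with vertices in increasing order, are:

  0-simplices (7): P, Q, R, S, T, U, V
  1-simplices (18): PQ, PR, PT, PU, PV, QR, QS, QT, QU, QV, RS, RU, RV, ST, SV, TU, TV, UV
  2-simplices (12): PQR, PQV, PRU, PTU, PTV, QRS, QST, QTU, QUV, RSV, RUV, STV

Hence C_0 ≅ Z^7, C_1 ≅ Z^18, C_2 ≅ Z^12.

Boundary ∂_1: C_1 → C_0 sends each edge [p,q] (with p < q) to q − p. For instance
  ∂QR = R − Q.
The 7×18 boundary matrix has rank 6 and Smith normal form diag(1,1,1,1,1,1).

The boundary map ∂_2: C_2 → C_1 maps a triangle to the signed sum of its edges. For instance
  ∂RSV = SV − RV + RS,
  ∂QRS = RS − QS + QR.
The 18×12 boundary matrix has rank 12 and Smith normal form diag(1,1,1,1,1,1,1,1,1,1,1,2).

Now H_k = ker ∂_k / im ∂_{k+1}, so:

  H_0: rank C_0 − rank ∂_1 = 7 − 6 = 1, and the invariant factors of ∂_1 are all 1, so H_0 ≅ Z.
  H_1: rank ker ∂_1 − rank ∂_2 = (18 − 6) − 12 = 0, and ∂_2 has invariant factor 2 > 1, so H_1 ≅ Z/2Z.
  H_2: rank ker ∂_2 − rank ∂_3 = (12 − 12) − 0 = 0, and there is no ∂_3, so H_2 ≅ 0.

As a check, the Euler characteristic is 7 − 18 + 12 = 1, which agrees with 1 − 0 + 0 = 1.

H_0 ≅ Z,  H_1 ≅ Z/2Z,  H_2 = 0.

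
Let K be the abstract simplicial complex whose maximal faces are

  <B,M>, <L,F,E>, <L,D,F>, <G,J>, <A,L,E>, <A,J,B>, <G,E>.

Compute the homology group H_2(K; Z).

H_2 ≅ 0.

K has 9 vertices, 13 edges, 4 triangles.
rank ∂_2 = 4, rank ∂_3 = 0 ⇒ b_2 = 4 − 4 − 0 = 0. So H_2 ≅ 0.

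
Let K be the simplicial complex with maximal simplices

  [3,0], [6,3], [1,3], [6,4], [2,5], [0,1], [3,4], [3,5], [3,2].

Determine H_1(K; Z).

K has 7 vertices, 9 edges.
rank ∂_1 = 6, rank ∂_2 = 0 ⇒ b_1 = 9 − 6 − 0 = 3. So H_1 ≅ Z^3.

H_1 = Z^3.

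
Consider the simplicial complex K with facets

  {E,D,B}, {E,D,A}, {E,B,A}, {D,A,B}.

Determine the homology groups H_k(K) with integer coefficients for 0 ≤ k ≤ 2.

We work with the vertex ordering A < B < D < E. The simplices of K, each written with vertices in increasing order, are:

  0-simplices (4): A, B, D, E
  1-simplices (6): AB, AD, AE, BD, BE, DE
  2-simplices (4): ABD, ABE, ADE, BDE

Hence C_0 ≅ Z^4, C_1 ≅ Z^6, C_2 ≅ Z^4.

Boundary ∂_1: C_1 → C_0 is given by ∂[p,q] = [q] − [p]. For instance
  ∂AD = D − A.
As a 4×6 matrix over Z this has rank 3, with invariant factors (1,1,1).

Boundary ∂_2: C_2 → C_1 acts by ∂[p,q,r] = [q,r] − [p,r] + [p,q]. For instance
  ∂ABD = BD − AD + AB,
  ∂ADE = DE − AE + AD.
This gives a 6×4 integer matrix of rank 3; reducing to Smith normal form yields diagonal entries (1,1,1).

Computing H_k = (kernel of ∂_k) / (image of ∂_{k+1}):

  H_0: rank C_0 − rank ∂_1 = 4 − 3 = 1, and the invariant factors of ∂_1 are all 1, so H_0 = Z.
  H_1: rank ker ∂_1 − rank ∂_2 = (6 − 3) − 3 = 0, and the invariant factors of ∂_2 are all 1, so H_1 = 0.
  H_2: rank ker ∂_2 − rank ∂_3 = (4 − 3) − 0 = 1, and there is no ∂_3, so H_2 = Z.

As a check, the Euler characteristic is 4 − 6 + 4 = 2, which agrees with 1 − 0 + 1 = 2.

H_0 = Z,  H_1 = 0,  H_2 = Z.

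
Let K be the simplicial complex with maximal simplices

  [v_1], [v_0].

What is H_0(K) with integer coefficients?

H_0 ≅ Z^2.

Take the total order v_0 < v_1 on the vertex set. Then K (dimension 0) consists of the simplices:

  0-simplices (2): [v_0], [v_1]

so the chain groups are C_0 ≅ Z^2.

Now H_k = ker ∂_k / im ∂_{k+1}, so:

  H_0: rank C_0 − rank ∂_1 = 2 − 0 = 2, and there is no ∂_1, so H_0 ≅ Z^2.

(K is a triangulation of a set of 2 points.)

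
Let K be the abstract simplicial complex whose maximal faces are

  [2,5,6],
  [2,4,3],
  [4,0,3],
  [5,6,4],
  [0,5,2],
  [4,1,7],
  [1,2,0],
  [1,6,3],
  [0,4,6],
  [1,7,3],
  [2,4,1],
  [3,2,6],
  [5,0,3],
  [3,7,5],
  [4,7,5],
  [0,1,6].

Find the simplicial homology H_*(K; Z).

Fix the vertex order 0 < 1 < 2 < 3 < 4 < 5 < 6 < 7 and write every simplex with vertices in increasing order. Then dim K = 2 and the simplices of K are:

  0-simplices (8): [0], [1], [2], [3], [4], [5], [6], [7]
  1-simplices (24): (24 of them)
  2-simplices (16): [0,1,2], [0,1,6], [0,2,5], [0,3,4], [0,3,5], [0,4,6], [1,2,4], [1,3,6], [1,3,7], [1,4,7], [2,3,4], [2,3,6], [2,5,6], [3,5,7], [4,5,6], [4,5,7]

Hence C_0 ≅ Z^8, C_1 ≅ Z^24, C_2 ≅ Z^16.

The boundary map ∂_1: C_1 → C_0 is given by ∂[p,q] = [q] − [p].
The 8×24 boundary matrix has rank 7 and Smith normal form diag(1,1,1,1,1,1,1).

The boundary map ∂_2: C_2 → C_1 acts by ∂[p,q,r] = [q,r] − [p,r] + [p,q]. For instance
  ∂[0,1,2] = [1,2] − [0,2] + [0,1],
  ∂[1,4,7] = [4,7] − [1,7] + [1,4].
As a 24×16 matrix over Z this has rank 15, with invariant factors (1,1,1,1,1,1,1,1,1,1,1,1,1,1,1).

Now H_k = ker ∂_k / im ∂_{k+1}, so:

  H_0: rank C_0 − rank ∂_1 = 8 − 7 = 1, and the invariant factors of ∂_1 are all 1, so H_0 ≅ Z.
  H_1: rank ker ∂_1 − rank ∂_2 = (24 − 7) − 15 = 2, and the invariant factors of ∂_2 are all 1, so H_1 ≅ Z^2.
  H_2: rank ker ∂_2 − rank ∂_3 = (16 − 15) − 0 = 1, and there is no ∂_3, so H_2 ≅ Z.

H_0 = Z,  H_1 = Z^2,  H_2 = Z.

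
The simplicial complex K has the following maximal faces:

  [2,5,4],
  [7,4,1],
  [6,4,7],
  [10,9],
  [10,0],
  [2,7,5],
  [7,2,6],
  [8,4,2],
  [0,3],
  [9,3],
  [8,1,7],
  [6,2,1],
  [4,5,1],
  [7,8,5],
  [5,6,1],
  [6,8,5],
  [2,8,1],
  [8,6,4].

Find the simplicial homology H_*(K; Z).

H_0 = Z^2,  H_1 = Z^3,  H_2 = Z.

Fix the vertex order 0 < 1 < 2 < 3 < 4 < 5 < 6 < 7 < 8 < 9 < 10 and write every simplex with vertices in increasing order. Then dim K = 2 and the simplices of K are:

  0-simplices (11): [0], [1], [2], [3], [4], [5], [6], [7], [8], [9], [10]
  1-simplices (25): (25 of them)
  2-simplices (14): [1,2,6], [1,2,8], [1,4,5], [1,4,7], [1,5,6], [1,7,8], [2,4,5], [2,4,8], [2,5,7], [2,6,7], [4,6,7], [4,6,8], [5,6,8], [5,7,8]

giving chain groups C_0 ≅ Z^11, C_1 ≅ Z^25, C_2 ≅ Z^14.

∂_1: C_1 → C_0 sends each edge [p,q] (with p < q) to q − p.
The resulting 11×25 matrix has rank 9, and its Smith normal form has invariant factors (1,1,1,1,1,1,1,1,1).

∂_2: C_2 → C_1 sends each 2-simplex [p,q,r] to [q,r] − [p,r] + [p,q]. For instance
  ∂[5,6,8] = [6,8] − [5,8] + [5,6],
  ∂[5,7,8] = [7,8] − [5,8] + [5,7].
The resulting 25×14 matrix has rank 13, and its Smith normal form has invariant factors (1,1,1,1,1,1,1,1,1,1,1,1,1).

Now H_k = ker ∂_k / im ∂_{k+1}, so:

  H_0: rank C_0 − rank ∂_1 = 11 − 9 = 2, and the invariant factors of ∂_1 are all 1, so H_0 = Z^2.
  H_1: rank ker ∂_1 − rank ∂_2 = (25 − 9) − 13 = 3, and the invariant factors of ∂_2 are all 1, so H_1 = Z^3.
  H_2: rank ker ∂_2 − rank ∂_3 = (14 − 13) − 0 = 1, and there is no ∂_3, so H_2 = Z.

As a check, the Euler characteristic is 11 − 25 + 14 = 0, which agrees with 2 − 3 + 1 = 0.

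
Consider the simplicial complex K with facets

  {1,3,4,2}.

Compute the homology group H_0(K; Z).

H_0 = Z.

K has 4 vertices, 6 edges, 4 triangles, 1 3-simplex.
rank ∂_0 = 0, rank ∂_1 = 3 ⇒ b_0 = 4 − 0 − 3 = 1; all invariant factors of ∂_1 are 1 so no torsion. So H_0 = Z.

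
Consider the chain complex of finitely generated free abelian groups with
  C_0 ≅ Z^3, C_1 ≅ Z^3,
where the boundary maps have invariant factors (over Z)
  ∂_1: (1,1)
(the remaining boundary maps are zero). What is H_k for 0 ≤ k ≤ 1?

H_0 ≅ Z,  H_1 ≅ Z.

H_0: b_0 = 3 − 0 − 2 = 1; torsion from ∂_1 factors > 1: none. So H_0 ≅ Z.
H_1: b_1 = 3 − 2 − 0 = 1; torsion from ∂_2 factors > 1: none. So H_1 ≅ Z.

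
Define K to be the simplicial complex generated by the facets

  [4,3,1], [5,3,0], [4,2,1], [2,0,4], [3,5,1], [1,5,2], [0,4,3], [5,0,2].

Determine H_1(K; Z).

Take the total order 0 < 1 < 2 < 3 < 4 < 5 on the vertex set. Then K (dimension 2) consists of the simplices:

  0-simplices (6): [0], [1], [2], [3], [4], [5]
  1-simplices (12): [0,2], [0,3], [0,4], [0,5], [1,2], [1,3], [1,4], [1,5], [2,4], [2,5], [3,4], [3,5]
  2-simplices (8): [0,2,4], [0,2,5], [0,3,4], [0,3,5], [1,2,4], [1,2,5], [1,3,4], [1,3,5]

so the chain groups are C_0 ≅ Z^6, C_1 ≅ Z^12, C_2 ≅ Z^8.

Boundary ∂_1: C_1 → C_0 maps an edge to its endpoints' difference, ∂[p,q] = q − p.
The 6×12 boundary matrix has rank 5 and Smith normal form diag(1,1,1,1,1).

∂_2: C_2 → C_1 maps a triangle to the signed sum of its edges. For instance
  ∂[0,3,4] = [3,4] − [0,4] + [0,3],
  ∂[1,3,5] = [3,5] − [1,5] + [1,3].
The 12×8 boundary matrix has rank 7 and Smith normal form diag(1,1,1,1,1,1,1).

Now H_k = ker ∂_k / im ∂_{k+1}, so:

  H_1: rank ker ∂_1 − rank ∂_2 = (12 − 5) − 7 = 0, and the invariant factors of ∂_2 are all 1, so H_1 ≅ 0.

H_1 ≅ 0.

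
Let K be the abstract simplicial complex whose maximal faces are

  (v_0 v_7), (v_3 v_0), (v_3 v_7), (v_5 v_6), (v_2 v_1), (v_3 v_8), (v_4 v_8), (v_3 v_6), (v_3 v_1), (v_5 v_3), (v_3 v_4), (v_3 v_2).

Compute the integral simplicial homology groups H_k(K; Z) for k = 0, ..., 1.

H_0 = Z,  H_1 = Z^4.

Fix the vertex order v_0 < v_1 < v_2 < v_3 < v_4 < v_5 < v_6 < v_7 < v_8 and write every simplex with vertices in increasing order. Then dim K = 1 and the simplices of K are:

  0-simplices (9): [v_0], [v_1], [v_2], [v_3], [v_4], [v_5], [v_6], [v_7], [v_8]
  1-simplices (12): [v_0,v_3], [v_0,v_7], [v_1,v_2], [v_1,v_3], [v_2,v_3], [v_3,v_4], [v_3,v_5], [v_3,v_6], [v_3,v_7], [v_3,v_8], [v_4,v_8], [v_5,v_6]

Hence C_0 ≅ Z^9, C_1 ≅ Z^12.

The boundary map ∂_1: C_1 → C_0 is given by ∂[p,q] = [q] − [p]. For instance
  ∂[v_3,v_7] = [v_7] − [v_3].
The resulting 9×12 matrix has rank 8, and its Smith normal form has invariant factors (1,1,1,1,1,1,1,1).

Reading off H_k = ker ∂_k / im ∂_{k+1}:

  H_0: rank C_0 − rank ∂_1 = 9 − 8 = 1, and the invariant factors of ∂_1 are all 1, so H_0 = Z.
  H_1: rank ker ∂_1 − rank ∂_2 = (12 − 8) − 0 = 4, and there is no ∂_2, so H_1 = Z^4.

(K is a triangulation of a wedge of 4 circles.)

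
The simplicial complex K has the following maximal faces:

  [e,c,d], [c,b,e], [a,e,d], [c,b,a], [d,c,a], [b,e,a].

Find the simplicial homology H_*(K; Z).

H_0 = Z,  H_1 = 0,  H_2 = Z.

Fix the vertex order a < b < c < d < e and write every simplex with vertices in increasing order. Then dim K = 2 and the simplices of K are:

  0-simplices (5): a, b, c, d, e
  1-simplices (9): ab, ac, ad, ae, bc, be, cd, ce, de
  2-simplices (6): abc, abe, acd, ade, bce, cde

so the chain groups are C_0 ≅ Z^5, C_1 ≅ Z^9, C_2 ≅ Z^6.

The boundary map ∂_1: C_1 → C_0 is given by ∂[p,q] = [q] − [p]. For instance
  ∂de = e − d.
As a 5×9 matrix over Z this has rank 4, with invariant factors (1,1,1,1).

Boundary ∂_2: C_2 → C_1 acts by ∂[p,q,r] = [q,r] − [p,r] + [p,q]. For instance
  ∂abc = bc − ac + ab,
  ∂abe = be − ae + ab.
The 9×6 boundary matrix has rank 5 and Smith normal form diag(1,1,1,1,1).

Reading off H_k = ker ∂_k / im ∂_{k+1}:

  H_0: rank C_0 − rank ∂_1 = 5 − 4 = 1, and the invariant factors of ∂_1 are all 1, so H_0 ≅ Z.
  H_1: rank ker ∂_1 − rank ∂_2 = (9 − 4) − 5 = 0, and the invariant factors of ∂_2 are all 1, so H_1 ≅ 0.
  H_2: rank ker ∂_2 − rank ∂_3 = (6 − 5) − 0 = 1, and there is no ∂_3, so H_2 ≅ Z.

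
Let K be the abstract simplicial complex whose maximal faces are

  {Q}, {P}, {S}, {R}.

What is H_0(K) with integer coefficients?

H_0 = Z^4.

Fix the vertex order P < Q < R < S and write every simplex with vertices in increasing order. Then dim K = 0 and the simplices of K are:

  0-simplices (4): P, Q, R, S

Hence C_0 ≅ Z^4.

Computing H_k = (kernel of ∂_k) / (image of ∂_{k+1}):

  H_0: rank C_0 − rank ∂_1 = 4 − 0 = 4, and there is no ∂_1, so H_0 = Z^4.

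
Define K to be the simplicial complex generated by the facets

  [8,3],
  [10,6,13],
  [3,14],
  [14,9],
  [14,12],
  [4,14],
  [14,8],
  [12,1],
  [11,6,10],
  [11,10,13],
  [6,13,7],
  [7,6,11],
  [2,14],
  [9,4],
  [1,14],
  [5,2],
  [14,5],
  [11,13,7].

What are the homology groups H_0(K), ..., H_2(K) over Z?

Order the vertices as 1 < 2 < 3 < 4 < 5 < 6 < 7 < 8 < 9 < 10 < 11 < 12 < 13 < 14. Listing each simplex with vertices in this order, K has dimension 2 with simplices:

  0-simplices (14): [1], [2], [3], [4], [5], [6], [7], [8], [9], [10], [11], [12], [13], [14]
  1-simplices (21): (21 of them)
  2-simplices (6): [6,7,11], [6,7,13], [6,10,11], [6,10,13], [7,11,13], [10,11,13]

so the chain groups are C_0 ≅ Z^14, C_1 ≅ Z^21, C_2 ≅ Z^6.

∂_1: C_1 → C_0 maps an edge to its endpoints' difference, ∂[p,q] = q − p. For instance
  ∂[7,11] = [11] − [7].
This gives a 14×21 integer matrix of rank 12; reducing to Smith normal form yields diagonal entries (1,1,1,1,1,1,1,1,1,1,1,1).

∂_2: C_2 → C_1 sends each 2-simplex [p,q,r] to [q,r] − [p,r] + [p,q]. For instance
  ∂[6,7,11] = [7,11] − [6,11] + [6,7],
  ∂[7,11,13] = [11,13] − [7,13] + [7,11].
The 21×6 boundary matrix has rank 5 and Smith normal form diag(1,1,1,1,1).

Computing H_k = (kernel of ∂_k) / (image of ∂_{k+1}):

  H_0: rank C_0 − rank ∂_1 = 14 − 12 = 2, and the invariant factors of ∂_1 are all 1, so H_0 ≅ Z^2.
  H_1: rank ker ∂_1 − rank ∂_2 = (21 − 12) − 5 = 4, and the invariant factors of ∂_2 are all 1, so H_1 ≅ Z^4.
  H_2: rank ker ∂_2 − rank ∂_3 = (6 − 5) − 0 = 1, and there is no ∂_3, so H_2 ≅ Z.

H_0 = Z^2,  H_1 = Z^4,  H_2 = Z.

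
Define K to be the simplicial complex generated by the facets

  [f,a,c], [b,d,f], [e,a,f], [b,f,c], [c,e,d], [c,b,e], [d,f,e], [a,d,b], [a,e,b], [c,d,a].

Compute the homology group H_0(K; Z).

We work with the vertex ordering a < b < c < d < e < f. The simplices of K, each written with vertices in increasing order, are:

  0-simplices (6): a, b, c, d, e, f
  1-simplices (15): ab, ac, ad, ae, af, bc, bd, be, bf, cd, ce, cf, de, df, ef
  2-simplices (10): abd, abe, acd, acf, aef, bce, bcf, bdf, cde, def

Hence C_0 ≅ Z^6, C_1 ≅ Z^15, C_2 ≅ Z^10.

Boundary ∂_1: C_1 → C_0 maps an edge to its endpoints' difference, ∂[p,q] = q − p.
The resulting 6×15 matrix has rank 5, and its Smith normal form has invariant factors (1,1,1,1,1).

Boundary ∂_2: C_2 → C_1 acts by ∂[p,q,r] = [q,r] − [p,r] + [p,q]. For instance
  ∂abe = be − ae + ab,
  ∂bcf = cf − bf + bc.
This gives a 15×10 integer matrix of rank 10; reducing to Smith normal form yields diagonal entries (1,1,1,1,1,1,1,1,1,2).

Reading off H_k = ker ∂_k / im ∂_{k+1}:

  H_0: rank C_0 − rank ∂_1 = 6 − 5 = 1, and the invariant factors of ∂_1 are all 1, so H_0 ≅ Z.

H_0 = Z.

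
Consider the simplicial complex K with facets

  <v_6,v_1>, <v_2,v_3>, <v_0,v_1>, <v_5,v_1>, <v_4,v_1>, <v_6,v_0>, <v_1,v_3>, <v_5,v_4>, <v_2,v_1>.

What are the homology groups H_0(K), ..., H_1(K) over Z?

Take the total order v_0 < v_1 < v_2 < v_3 < v_4 < v_5 < v_6 on the vertex set. Then K (dimension 1) consists of the simplices:

  0-simplices (7): [v_0], [v_1], [v_2], [v_3], [v_4], [v_5], [v_6]
  1-simplices (9): [v_0,v_1], [v_0,v_6], [v_1,v_2], [v_1,v_3], [v_1,v_4], [v_1,v_5], [v_1,v_6], [v_2,v_3], [v_4,v_5]

giving chain groups C_0 ≅ Z^7, C_1 ≅ Z^9.

The boundary map ∂_1: C_1 → C_0 maps an edge to its endpoints' difference, ∂[p,q] = q − p.
The 7×9 boundary matrix has rank 6 and Smith normal form diag(1,1,1,1,1,1).

From H_k ≅ ker(∂_k) / im(∂_{k+1}) we obtain:

  H_0: rank C_0 − rank ∂_1 = 7 − 6 = 1, and the invariant factors of ∂_1 are all 1, so H_0 = Z.
  H_1: rank ker ∂_1 − rank ∂_2 = (9 − 6) − 0 = 3, and there is no ∂_2, so H_1 = Z^3.

H_0 ≅ Z,  H_1 ≅ Z^3.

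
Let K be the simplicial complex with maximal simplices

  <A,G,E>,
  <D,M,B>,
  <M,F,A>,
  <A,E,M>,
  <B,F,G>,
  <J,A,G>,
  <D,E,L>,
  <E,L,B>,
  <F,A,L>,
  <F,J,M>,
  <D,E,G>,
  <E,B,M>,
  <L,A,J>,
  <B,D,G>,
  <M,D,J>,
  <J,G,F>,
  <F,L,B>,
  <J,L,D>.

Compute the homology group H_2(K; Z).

Fix the vertex order A < B < D < E < F < G < J < L < M and write every simplex with vertices in increasing order. Then dim K = 2 and the simplices of K are:

  0-simplices (9): A, B, D, E, F, G, J, L, M
  1-simplices (27): AE, AF, AG, AJ, AL, AM, BD, BE, BF, BG, BL, BM, DE, DG, DJ, DL, DM, EG, EL, EM, FG, FJ, FL, FM, GJ, JL, JM
  2-simplices (18): AEG, AEM, AFL, AFM, AGJ, AJL, BDG, BDM, BEL, BEM, BFG, BFL, DEG, DEL, DJL, DJM, FGJ, FJM

Hence C_0 ≅ Z^9, C_1 ≅ Z^27, C_2 ≅ Z^18.

∂_1: C_1 → C_0 maps an edge to its endpoints' difference, ∂[p,q] = q − p. For instance
  ∂EM = M − E.
This gives a 9×27 integer matrix of rank 8; reducing to Smith normal form yields diagonal entries (1,1,1,1,1,1,1,1).

The boundary map ∂_2: C_2 → C_1 sends each 2-simplex [p,q,r] to [q,r] − [p,r] + [p,q]. For instance
  ∂DJL = JL − DL + DJ,
  ∂BDG = DG − BG + BD.
The 27×18 boundary matrix has rank 18 and Smith normal form diag(1,1,1,1,1,1,1,1,1,1,1,1,1,1,1,1,1,2).

Now H_k = ker ∂_k / im ∂_{k+1}, so:

  H_2: rank ker ∂_2 − rank ∂_3 = (18 − 18) − 0 = 0, and there is no ∂_3, so H_2 ≅ 0.

(K is a triangulation of the Klein bottle.)

H_2 ≅ 0.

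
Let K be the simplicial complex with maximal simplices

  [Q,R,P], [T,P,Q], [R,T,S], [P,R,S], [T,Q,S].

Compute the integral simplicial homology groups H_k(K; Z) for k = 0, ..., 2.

H_0 = Z,  H_1 = Z,  H_2 = 0.

Fix the vertex order P < Q < R < S < T and write every simplex with vertices in increasing order. Then dim K = 2 and the simplices of K are:

  0-simplices (5): P, Q, R, S, T
  1-simplices (10): PQ, PR, PS, PT, QR, QS, QT, RS, RT, ST
  2-simplices (5): PQR, PQT, PRS, QST, RST

giving chain groups C_0 ≅ Z^5, C_1 ≅ Z^10, C_2 ≅ Z^5.

The boundary map ∂_1: C_1 → C_0 maps an edge to its endpoints' difference, ∂[p,q] = q − p. For instance
  ∂PS = S − P.
The resulting 5×10 matrix has rank 4, and its Smith normal form has invariant factors (1,1,1,1).

The boundary map ∂_2: C_2 → C_1 sends each 2-simplex [p,q,r] to [q,r] − [p,r] + [p,q]. For instance
  ∂PRS = RS − PS + PR,
  ∂RST = ST − RT + RS.
As a 10×5 matrix over Z this has rank 5, with invariant factors (1,1,1,1,1).

Computing H_k = (kernel of ∂_k) / (image of ∂_{k+1}):

  H_0: rank C_0 − rank ∂_1 = 5 − 4 = 1, and the invariant factors of ∂_1 are all 1, so H_0 = Z.
  H_1: rank ker ∂_1 − rank ∂_2 = (10 − 4) − 5 = 1, and the invariant factors of ∂_2 are all 1, so H_1 = Z.
  H_2: rank ker ∂_2 − rank ∂_3 = (5 − 5) − 0 = 0, and there is no ∂_3, so H_2 = 0.

(K is a triangulation of the Möbius band.)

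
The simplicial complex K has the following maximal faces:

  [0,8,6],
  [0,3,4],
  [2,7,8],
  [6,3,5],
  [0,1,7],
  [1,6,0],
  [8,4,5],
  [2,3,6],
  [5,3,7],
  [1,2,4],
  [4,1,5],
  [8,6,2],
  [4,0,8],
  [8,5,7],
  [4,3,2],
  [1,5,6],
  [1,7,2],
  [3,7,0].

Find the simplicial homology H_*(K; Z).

H_0 = Z,  H_1 = Z^2,  H_2 = Z.

Take the total order 0 < 1 < 2 < 3 < 4 < 5 < 6 < 7 < 8 on the vertex set. Then K (dimension 2) consists of the simplices:

  0-simplices (9): [0], [1], [2], [3], [4], [5], [6], [7], [8]
  1-simplices (27): (27 of them)
  2-simplices (18): [0,1,6], [0,1,7], [0,3,4], [0,3,7], [0,4,8], [0,6,8], [1,2,4], [1,2,7], [1,4,5], [1,5,6], [2,3,4], [2,3,6], [2,6,8], [2,7,8], [3,5,6], [3,5,7], [4,5,8], [5,7,8]

so the chain groups are C_0 ≅ Z^9, C_1 ≅ Z^27, C_2 ≅ Z^18.

Boundary ∂_1: C_1 → C_0 is given by ∂[p,q] = [q] − [p].
The resulting 9×27 matrix has rank 8, and its Smith normal form has invariant factors (1,1,1,1,1,1,1,1).

Boundary ∂_2: C_2 → C_1 acts by ∂[p,q,r] = [q,r] − [p,r] + [p,q]. For instance
  ∂[2,6,8] = [6,8] − [2,8] + [2,6],
  ∂[0,3,7] = [3,7] − [0,7] + [0,3].
The resulting 27×18 matrix has rank 17, and its Smith normal form has invariant factors (1,1,1,1,1,1,1,1,1,1,1,1,1,1,1,1,1).

Computing H_k = (kernel of ∂_k) / (image of ∂_{k+1}):

  H_0: rank C_0 − rank ∂_1 = 9 − 8 = 1, and the invariant factors of ∂_1 are all 1, so H_0 ≅ Z.
  H_1: rank ker ∂_1 − rank ∂_2 = (27 − 8) − 17 = 2, and the invariant factors of ∂_2 are all 1, so H_1 ≅ Z^2.
  H_2: rank ker ∂_2 − rank ∂_3 = (18 − 17) − 0 = 1, and there is no ∂_3, so H_2 ≅ Z.

As a check, the Euler characteristic is 9 − 27 + 18 = 0, which agrees with 1 − 2 + 1 = 0.
(K is a triangulation of the torus T^2.)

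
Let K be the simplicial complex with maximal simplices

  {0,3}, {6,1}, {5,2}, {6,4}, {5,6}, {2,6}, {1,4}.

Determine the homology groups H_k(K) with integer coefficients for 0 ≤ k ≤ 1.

Order the vertices as 0 < 1 < 2 < 3 < 4 < 5 < 6. Listing each simplex with vertices in this order, K has dimension 1 with simplices:

  0-simplices (7): [0], [1], [2], [3], [4], [5], [6]
  1-simplices (7): [0,3], [1,4], [1,6], [2,5], [2,6], [4,6], [5,6]

so the chain groups are C_0 ≅ Z^7, C_1 ≅ Z^7.

Boundary ∂_1: C_1 → C_0 sends each edge [p,q] (with p < q) to q − p.
The resulting 7×7 matrix has rank 5, and its Smith normal form has invariant factors (1,1,1,1,1).

Now H_k = ker ∂_k / im ∂_{k+1}, so:

  H_0: rank C_0 − rank ∂_1 = 7 − 5 = 2, and the invariant factors of ∂_1 are all 1, so H_0 ≅ Z^2.
  H_1: rank ker ∂_1 − rank ∂_2 = (7 − 5) − 0 = 2, and there is no ∂_2, so H_1 ≅ Z^2.

As a check, the Euler characteristic is 7 − 7 = 0, which agrees with 2 − 2 = 0.
(K is a triangulation of the disjoint union of the 1-simplex and a wedge of 2 circles.)

H_0 = Z^2,  H_1 = Z^2.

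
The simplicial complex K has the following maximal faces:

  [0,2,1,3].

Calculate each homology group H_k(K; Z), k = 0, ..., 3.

H_0 ≅ Z,  H_1 = 0,  H_2 = 0,  H_3 = 0.

We work with the vertex ordering 0 < 1 < 2 < 3. The simplices of K, each written with vertices in increasing order, are:

  0-simplices (4): [0], [1], [2], [3]
  1-simplices (6): [0,1], [0,2], [0,3], [1,2], [1,3], [2,3]
  2-simplices (4): [0,1,2], [0,1,3], [0,2,3], [1,2,3]
  3-simplices (1): [0,1,2,3]

so the chain groups are C_0 ≅ Z^4, C_1 ≅ Z^6, C_2 ≅ Z^4, C_3 ≅ Z^1.

∂_1: C_1 → C_0 sends each edge [p,q] (with p < q) to q − p.
As a 4×6 matrix over Z this has rank 3, with invariant factors (1,1,1).

∂_2: C_2 → C_1 sends each 2-simplex [p,q,r] to [q,r] − [p,r] + [p,q]. For instance
  ∂[1,2,3] = [2,3] − [1,3] + [1,2],
  ∂[0,2,3] = [2,3] − [0,3] + [0,2].
As a 6×4 matrix over Z this has rank 3, with invariant factors (1,1,1).

The boundary map ∂_3: C_3 → C_2 sends each 3-simplex σ to the alternating sum Σ_i (−1)^i (σ with its i-th vertex removed). For instance
  ∂[0,1,2,3] = [1,2,3] − [0,2,3] + [0,1,3] − [0,1,2].
The resulting 4×1 matrix has rank 1, and its Smith normal form has invariant factors (1).

Computing H_k = (kernel of ∂_k) / (image of ∂_{k+1}):

  H_0: rank C_0 − rank ∂_1 = 4 − 3 = 1, and the invariant factors of ∂_1 are all 1, so H_0 = Z.
  H_1: rank ker ∂_1 − rank ∂_2 = (6 − 3) − 3 = 0, and the invariant factors of ∂_2 are all 1, so H_1 = 0.
  H_2: rank ker ∂_2 − rank ∂_3 = (4 − 3) − 1 = 0, and the invariant factors of ∂_3 are all 1, so H_2 = 0.
  H_3: rank ker ∂_3 − rank ∂_4 = (1 − 1) − 0 = 0, and there is no ∂_4, so H_3 = 0.

(K is a triangulation of the 3-simplex.)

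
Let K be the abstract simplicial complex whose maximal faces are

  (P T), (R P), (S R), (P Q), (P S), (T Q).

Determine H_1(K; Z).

K has 5 vertices, 6 edges.
rank ∂_1 = 4, rank ∂_2 = 0 ⇒ b_1 = 6 − 4 − 0 = 2. So H_1 ≅ Z^2.

H_1 ≅ Z^2.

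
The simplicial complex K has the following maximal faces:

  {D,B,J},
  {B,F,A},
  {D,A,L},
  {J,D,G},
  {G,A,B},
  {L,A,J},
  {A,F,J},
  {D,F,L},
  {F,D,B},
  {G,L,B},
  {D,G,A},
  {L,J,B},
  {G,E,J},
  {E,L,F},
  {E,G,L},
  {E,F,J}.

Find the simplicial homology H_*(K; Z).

H_0 ≅ Z,  H_1 ≅ Z^2,  H_2 ≅ Z.

Order the vertices as A < B < D < E < F < G < J < L. Listing each simplex with vertices in this order, K has dimension 2 with simplices:

  0-simplices (8): A, B, D, E, F, G, J, L
  1-simplices (24): AB, AD, AF, AG, AJ, AL, BD, BF, BG, BJ, BL, DF, DG, DJ, DL, EF, EG, EJ, EL, FJ, FL, GJ, GL, JL
  2-simplices (16): ABF, ABG, ADG, ADL, AFJ, AJL, BDF, BDJ, BGL, BJL, DFL, DGJ, EFJ, EFL, EGJ, EGL

so the chain groups are C_0 ≅ Z^8, C_1 ≅ Z^24, C_2 ≅ Z^16.

∂_1: C_1 → C_0 is given by ∂[p,q] = [q] − [p]. For instance
  ∂JL = L − J.
The 8×24 boundary matrix has rank 7 and Smith normal form diag(1,1,1,1,1,1,1).

∂_2: C_2 → C_1 sends each 2-simplex [p,q,r] to [q,r] − [p,r] + [p,q]. For instance
  ∂ABG = BG − AG + AB,
  ∂ADL = DL − AL + AD.
The 24×16 boundary matrix has rank 15 and Smith normal form diag(1,1,1,1,1,1,1,1,1,1,1,1,1,1,1).

Computing H_k = (kernel of ∂_k) / (image of ∂_{k+1}):

  H_0: rank C_0 − rank ∂_1 = 8 − 7 = 1, and the invariant factors of ∂_1 are all 1, so H_0 = Z.
  H_1: rank ker ∂_1 − rank ∂_2 = (24 − 7) − 15 = 2, and the invariant factors of ∂_2 are all 1, so H_1 = Z^2.
  H_2: rank ker ∂_2 − rank ∂_3 = (16 − 15) − 0 = 1, and there is no ∂_3, so H_2 = Z.

As a check, the Euler characteristic is 8 − 24 + 16 = 0, which agrees with 1 − 2 + 1 = 0.
(K is a triangulation of the torus T^2.)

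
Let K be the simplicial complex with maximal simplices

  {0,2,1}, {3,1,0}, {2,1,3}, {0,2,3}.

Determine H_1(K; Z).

Fix the vertex order 0 < 1 < 2 < 3 and write every simplex with vertices in increasing order. Then dim K = 2 and the simplices of K are:

  0-simplices (4): [0], [1], [2], [3]
  1-simplices (6): [0,1], [0,2], [0,3], [1,2], [1,3], [2,3]
  2-simplices (4): [0,1,2], [0,1,3], [0,2,3], [1,2,3]

giving chain groups C_0 ≅ Z^4, C_1 ≅ Z^6, C_2 ≅ Z^4.

∂_1: C_1 → C_0 sends each edge [p,q] (with p < q) to q − p.
As a 4×6 matrix over Z this has rank 3, with invariant factors (1,1,1).

The boundary map ∂_2: C_2 → C_1 acts by ∂[p,q,r] = [q,r] − [p,r] + [p,q]. For instance
  ∂[1,2,3] = [2,3] − [1,3] + [1,2],
  ∂[0,2,3] = [2,3] − [0,3] + [0,2].
The resulting 6×4 matrix has rank 3, and its Smith normal form has invariant factors (1,1,1).

From H_k ≅ ker(∂_k) / im(∂_{k+1}) we obtain:

  H_1: rank ker ∂_1 − rank ∂_2 = (6 − 3) − 3 = 0, and the invariant factors of ∂_2 are all 1, so H_1 = 0.

(K is a triangulation of the 2-sphere S^2.)

H_1 = 0.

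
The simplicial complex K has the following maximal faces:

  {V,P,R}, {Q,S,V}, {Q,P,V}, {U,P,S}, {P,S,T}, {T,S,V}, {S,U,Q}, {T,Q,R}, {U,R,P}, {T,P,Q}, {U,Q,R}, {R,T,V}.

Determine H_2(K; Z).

H_2 = 0.

Fix the vertex order P < Q < R < S < T < U < V and write every simplex with vertices in increasing order. Then dim K = 2 and the simplices of K are:

  0-simplices (7): P, Q, R, S, T, U, V
  1-simplices (18): PQ, PR, PS, PT, PU, PV, QR, QS, QT, QU, QV, RT, RU, RV, ST, SU, SV, TV
  2-simplices (12): PQT, PQV, PRU, PRV, PST, PSU, QRT, QRU, QSU, QSV, RTV, STV

giving chain groups C_0 ≅ Z^7, C_1 ≅ Z^18, C_2 ≅ Z^12.

Boundary ∂_1: C_1 → C_0 maps an edge to its endpoints' difference, ∂[p,q] = q − p. For instance
  ∂PT = T − P.
The 7×18 boundary matrix has rank 6 and Smith normal form diag(1,1,1,1,1,1).

∂_2: C_2 → C_1 acts by ∂[p,q,r] = [q,r] − [p,r] + [p,q]. For instance
  ∂PQV = QV − PV + PQ,
  ∂PRU = RU − PU + PR.
As a 18×12 matrix over Z this has rank 12, with invariant factors (1,1,1,1,1,1,1,1,1,1,1,2).

Computing H_k = (kernel of ∂_k) / (image of ∂_{k+1}):

  H_2: rank ker ∂_2 − rank ∂_3 = (12 − 12) − 0 = 0, and there is no ∂_3, so H_2 ≅ 0.

(K is a triangulation of the real projective plane RP^2.)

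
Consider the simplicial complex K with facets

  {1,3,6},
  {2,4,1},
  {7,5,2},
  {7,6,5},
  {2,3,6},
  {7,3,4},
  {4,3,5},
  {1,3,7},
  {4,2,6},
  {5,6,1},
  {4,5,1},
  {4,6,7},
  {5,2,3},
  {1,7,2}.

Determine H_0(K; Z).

Order the vertices as 1 < 2 < 3 < 4 < 5 < 6 < 7. Listing each simplex with vertices in this order, K has dimension 2 with simplices:

  0-simplices (7): [1], [2], [3], [4], [5], [6], [7]
  1-simplices (21): [1,2], [1,3], [1,4], [1,5], [1,6], [1,7], [2,3], [2,4], [2,5], [2,6], [2,7], [3,4], [3,5], [3,6], [3,7], [4,5], [4,6], [4,7], [5,6], [5,7], [6,7]
  2-simplices (14): [1,2,4], [1,2,7], [1,3,6], [1,3,7], [1,4,5], [1,5,6], [2,3,5], [2,3,6], [2,4,6], [2,5,7], [3,4,5], [3,4,7], [4,6,7], [5,6,7]

giving chain groups C_0 ≅ Z^7, C_1 ≅ Z^21, C_2 ≅ Z^14.

The boundary map ∂_1: C_1 → C_0 is given by ∂[p,q] = [q] − [p].
The 7×21 boundary matrix has rank 6 and Smith normal form diag(1,1,1,1,1,1).

Boundary ∂_2: C_2 → C_1 acts by ∂[p,q,r] = [q,r] − [p,r] + [p,q]. For instance
  ∂[1,5,6] = [5,6] − [1,6] + [1,5],
  ∂[4,6,7] = [6,7] − [4,7] + [4,6].
As a 21×14 matrix over Z this has rank 13, with invariant factors (1,1,1,1,1,1,1,1,1,1,1,1,1).

Computing H_k = (kernel of ∂_k) / (image of ∂_{k+1}):

  H_0: rank C_0 − rank ∂_1 = 7 − 6 = 1, and the invariant factors of ∂_1 are all 1, so H_0 = Z.

(K is a triangulation of the torus T^2.)

H_0 = Z.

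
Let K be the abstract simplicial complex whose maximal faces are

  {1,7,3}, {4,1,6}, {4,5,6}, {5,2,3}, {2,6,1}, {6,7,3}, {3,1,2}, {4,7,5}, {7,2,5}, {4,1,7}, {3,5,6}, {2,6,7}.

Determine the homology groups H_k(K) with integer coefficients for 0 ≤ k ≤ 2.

H_0 ≅ Z,  H_1 ≅ Z/2Z,  H_2 = 0.

Order the vertices as 1 < 2 < 3 < 4 < 5 < 6 < 7. Listing each simplex with vertices in this order, K has dimension 2 with simplices:

  0-simplices (7): [1], [2], [3], [4], [5], [6], [7]
  1-simplices (18): [1,2], [1,3], [1,4], [1,6], [1,7], [2,3], [2,5], [2,6], [2,7], [3,5], [3,6], [3,7], [4,5], [4,6], [4,7], [5,6], [5,7], [6,7]
  2-simplices (12): [1,2,3], [1,2,6], [1,3,7], [1,4,6], [1,4,7], [2,3,5], [2,5,7], [2,6,7], [3,5,6], [3,6,7], [4,5,6], [4,5,7]

giving chain groups C_0 ≅ Z^7, C_1 ≅ Z^18, C_2 ≅ Z^12.

Boundary ∂_1: C_1 → C_0 maps an edge to its endpoints' difference, ∂[p,q] = q − p. For instance
  ∂[1,7] = [7] − [1].
As a 7×18 matrix over Z this has rank 6, with invariant factors (1,1,1,1,1,1).

The boundary map ∂_2: C_2 → C_1 sends each 2-simplex [p,q,r] to [q,r] − [p,r] + [p,q]. For instance
  ∂[1,4,7] = [4,7] − [1,7] + [1,4],
  ∂[2,6,7] = [6,7] − [2,7] + [2,6].
The 18×12 boundary matrix has rank 12 and Smith normal form diag(1,1,1,1,1,1,1,1,1,1,1,2).

Reading off H_k = ker ∂_k / im ∂_{k+1}:

  H_0: rank C_0 − rank ∂_1 = 7 − 6 = 1, and the invariant factors of ∂_1 are all 1, so H_0 ≅ Z.
  H_1: rank ker ∂_1 − rank ∂_2 = (18 − 6) − 12 = 0, and ∂_2 has invariant factor 2 > 1, so H_1 ≅ Z/2Z.
  H_2: rank ker ∂_2 − rank ∂_3 = (12 − 12) − 0 = 0, and there is no ∂_3, so H_2 ≅ 0.

As a check, the Euler characteristic is 7 − 18 + 12 = 1, which agrees with 1 − 0 + 0 = 1.
(K is a triangulation of the real projective plane RP^2.)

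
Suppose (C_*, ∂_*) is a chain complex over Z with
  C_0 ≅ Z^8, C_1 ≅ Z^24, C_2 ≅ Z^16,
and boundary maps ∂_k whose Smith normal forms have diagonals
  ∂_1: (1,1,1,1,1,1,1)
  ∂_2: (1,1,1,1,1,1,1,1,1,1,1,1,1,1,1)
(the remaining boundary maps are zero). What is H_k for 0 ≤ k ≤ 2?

H_0: b_0 = 8 − 0 − 7 = 1; torsion from ∂_1 factors > 1: none. So H_0 = Z.
H_1: b_1 = 24 − 7 − 15 = 2; torsion from ∂_2 factors > 1: none. So H_1 = Z^2.
H_2: b_2 = 16 − 15 − 0 = 1; torsion from ∂_3 factors > 1: none. So H_2 = Z.

H_0 = Z,  H_1 = Z^2,  H_2 = Z.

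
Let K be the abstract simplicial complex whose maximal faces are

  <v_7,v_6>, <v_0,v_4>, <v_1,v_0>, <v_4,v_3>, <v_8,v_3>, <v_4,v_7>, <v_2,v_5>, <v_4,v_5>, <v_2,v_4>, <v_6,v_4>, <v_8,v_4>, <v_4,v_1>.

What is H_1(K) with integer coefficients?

Order the vertices as v_0 < v_1 < v_2 < v_3 < v_4 < v_5 < v_6 < v_7 < v_8. Listing each simplex with vertices in this order, K has dimension 1 with simplices:

  0-simplices (9): [v_0], [v_1], [v_2], [v_3], [v_4], [v_5], [v_6], [v_7], [v_8]
  1-simplices (12): [v_0,v_1], [v_0,v_4], [v_1,v_4], [v_2,v_4], [v_2,v_5], [v_3,v_4], [v_3,v_8], [v_4,v_5], [v_4,v_6], [v_4,v_7], [v_4,v_8], [v_6,v_7]

Hence C_0 ≅ Z^9, C_1 ≅ Z^12.

The boundary map ∂_1: C_1 → C_0 maps an edge to its endpoints' difference, ∂[p,q] = q − p. For instance
  ∂[v_3,v_4] = [v_4] − [v_3].
The 9×12 boundary matrix has rank 8 and Smith normal form diag(1,1,1,1,1,1,1,1).

Now H_k = ker ∂_k / im ∂_{k+1}, so:

  H_1: rank ker ∂_1 − rank ∂_2 = (12 − 8) − 0 = 4, and there is no ∂_2, so H_1 ≅ Z^4.

H_1 ≅ Z^4.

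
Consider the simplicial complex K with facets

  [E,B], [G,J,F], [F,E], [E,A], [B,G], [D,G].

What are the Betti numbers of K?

b_0 = 1, b_1 = 1, b_2 = 0.

Order the vertices as A < B < D < E < F < G < J. Listing each simplex with vertices in this order, K has dimension 2 with simplices:

  0-simplices (7): A, B, D, E, F, G, J
  1-simplices (8): AE, BE, BG, DG, EF, FG, FJ, GJ
  2-simplices (1): FGJ

Hence C_0 ≅ Z^7, C_1 ≅ Z^8, C_2 ≅ Z^1.

The boundary map ∂_1: C_1 → C_0 sends each edge [p,q] (with p < q) to q − p.
As a 7×8 matrix over Z this has rank 6, with invariant factors (1,1,1,1,1,1).

Boundary ∂_2: C_2 → C_1 acts by ∂[p,q,r] = [q,r] − [p,r] + [p,q]. For instance
  ∂FGJ = GJ − FJ + FG.
The resulting 8×1 matrix has rank 1, and its Smith normal form has invariant factors (1).

From H_k ≅ ker(∂_k) / im(∂_{k+1}) we obtain:

  H_0: rank C_0 − rank ∂_1 = 7 − 6 = 1, and the invariant factors of ∂_1 are all 1, so H_0 = Z.
  H_1: rank ker ∂_1 − rank ∂_2 = (8 − 6) − 1 = 1, and the invariant factors of ∂_2 are all 1, so H_1 = Z.
  H_2: rank ker ∂_2 − rank ∂_3 = (1 − 1) − 0 = 0, and there is no ∂_3, so H_2 = 0.

As a check, the Euler characteristic is 7 − 8 + 1 = 0, which agrees with 1 − 1 + 0 = 0.

Hence the Betti numbers are b_0 = 1, b_1 = 1, b_2 = 0.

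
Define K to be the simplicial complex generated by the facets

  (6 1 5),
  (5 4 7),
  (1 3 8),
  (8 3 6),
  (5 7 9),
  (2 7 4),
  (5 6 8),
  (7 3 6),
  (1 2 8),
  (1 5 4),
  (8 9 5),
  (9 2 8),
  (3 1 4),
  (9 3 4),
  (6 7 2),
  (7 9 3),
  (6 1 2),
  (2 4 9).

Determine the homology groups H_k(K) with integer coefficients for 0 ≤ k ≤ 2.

K has 9 vertices, 27 edges, 18 triangles.
rank ∂_0 = 0, rank ∂_1 = 8 ⇒ b_0 = 9 − 0 − 8 = 1; all invariant factors of ∂_1 are 1 so no torsion. So H_0 ≅ Z.
rank ∂_1 = 8, rank ∂_2 = 18 ⇒ b_1 = 27 − 8 − 18 = 1; ∂_2 has invariant factor(s) [2] giving torsion. So H_1 ≅ Z ⊕ Z/2Z.
rank ∂_2 = 18, rank ∂_3 = 0 ⇒ b_2 = 18 − 18 − 0 = 0. So H_2 ≅ 0.

H_0 ≅ Z,  H_1 ≅ Z ⊕ Z/2Z,  H_2 = 0.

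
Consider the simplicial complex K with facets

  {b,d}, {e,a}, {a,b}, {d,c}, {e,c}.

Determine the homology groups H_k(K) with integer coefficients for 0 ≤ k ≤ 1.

We work with the vertex ordering a < b < c < d < e. The simplices of K, each written with vertices in increasing order, are:

  0-simplices (5): a, b, c, d, e
  1-simplices (5): ab, ae, bd, cd, ce

so the chain groups are C_0 ≅ Z^5, C_1 ≅ Z^5.

∂_1: C_1 → C_0 is given by ∂[p,q] = [q] − [p]. For instance
  ∂bd = d − b.
The resulting 5×5 matrix has rank 4, and its Smith normal form has invariant factors (1,1,1,1).

Reading off H_k = ker ∂_k / im ∂_{k+1}:

  H_0: rank C_0 − rank ∂_1 = 5 − 4 = 1, and the invariant factors of ∂_1 are all 1, so H_0 = Z.
  H_1: rank ker ∂_1 − rank ∂_2 = (5 − 4) − 0 = 1, and there is no ∂_2, so H_1 = Z.

As a check, the Euler characteristic is 5 − 5 = 0, which agrees with 1 − 1 = 0.

H_0 = Z,  H_1 = Z.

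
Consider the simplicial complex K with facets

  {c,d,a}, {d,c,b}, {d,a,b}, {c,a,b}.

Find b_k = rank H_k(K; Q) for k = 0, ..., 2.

b_0 = 1, b_1 = 0, b_2 = 1.

We work with the vertex ordering a < b < c < d. The simplices of K, each written with vertices in increasing order, are:

  0-simplices (4): a, b, c, d
  1-simplices (6): ab, ac, ad, bc, bd, cd
  2-simplices (4): abc, abd, acd, bcd

giving chain groups C_0 ≅ Z^4, C_1 ≅ Z^6, C_2 ≅ Z^4.

∂_1: C_1 → C_0 is given by ∂[p,q] = [q] − [p]. For instance
  ∂ac = c − a.
The resulting 4×6 matrix has rank 3, and its Smith normal form has invariant factors (1,1,1).

∂_2: C_2 → C_1 sends each 2-simplex [p,q,r] to [q,r] − [p,r] + [p,q]. For instance
  ∂bcd = cd − bd + bc,
  ∂abc = bc − ac + ab.
As a 6×4 matrix over Z this has rank 3, with invariant factors (1,1,1).

From H_k ≅ ker(∂_k) / im(∂_{k+1}) we obtain:

  H_0: rank C_0 − rank ∂_1 = 4 − 3 = 1, and the invariant factors of ∂_1 are all 1, so H_0 ≅ Z.
  H_1: rank ker ∂_1 − rank ∂_2 = (6 − 3) − 3 = 0, and the invariant factors of ∂_2 are all 1, so H_1 ≅ 0.
  H_2: rank ker ∂_2 − rank ∂_3 = (4 − 3) − 0 = 1, and there is no ∂_3, so H_2 ≅ Z.

Hence the Betti numbers are b_0 = 1, b_1 = 0, b_2 = 1.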